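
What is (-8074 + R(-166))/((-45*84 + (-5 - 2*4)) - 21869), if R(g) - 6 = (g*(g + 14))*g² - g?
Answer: -347642545/12831 ≈ -27094.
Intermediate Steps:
R(g) = 6 - g + g³*(14 + g) (R(g) = 6 + ((g*(g + 14))*g² - g) = 6 + ((g*(14 + g))*g² - g) = 6 + (g³*(14 + g) - g) = 6 + (-g + g³*(14 + g)) = 6 - g + g³*(14 + g))
(-8074 + R(-166))/((-45*84 + (-5 - 2*4)) - 21869) = (-8074 + (6 + (-166)⁴ - 1*(-166) + 14*(-166)³))/((-45*84 + (-5 - 2*4)) - 21869) = (-8074 + (6 + 759333136 + 166 + 14*(-4574296)))/((-3780 + (-5 - 8)) - 21869) = (-8074 + (6 + 759333136 + 166 - 64040144))/((-3780 - 13) - 21869) = (-8074 + 695293164)/(-3793 - 21869) = 695285090/(-25662) = 695285090*(-1/25662) = -347642545/12831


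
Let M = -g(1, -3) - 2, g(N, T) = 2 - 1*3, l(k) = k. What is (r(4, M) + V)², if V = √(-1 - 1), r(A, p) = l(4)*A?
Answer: (16 + I*√2)² ≈ 254.0 + 45.255*I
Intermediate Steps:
g(N, T) = -1 (g(N, T) = 2 - 3 = -1)
M = -1 (M = -1*(-1) - 2 = 1 - 2 = -1)
r(A, p) = 4*A
V = I*√2 (V = √(-2) = I*√2 ≈ 1.4142*I)
(r(4, M) + V)² = (4*4 + I*√2)² = (16 + I*√2)²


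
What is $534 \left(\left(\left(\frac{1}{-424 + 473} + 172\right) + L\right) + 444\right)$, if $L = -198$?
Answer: $\frac{10937922}{49} \approx 2.2322 \cdot 10^{5}$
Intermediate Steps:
$534 \left(\left(\left(\frac{1}{-424 + 473} + 172\right) + L\right) + 444\right) = 534 \left(\left(\left(\frac{1}{-424 + 473} + 172\right) - 198\right) + 444\right) = 534 \left(\left(\left(\frac{1}{49} + 172\right) - 198\right) + 444\right) = 534 \left(\left(\frac{8429}{49} - 198\right) + 444\right) = 534 \left(- \frac{1273}{49} + 444\right) = 534 \cdot \frac{20483}{49} = \frac{10937922}{49}$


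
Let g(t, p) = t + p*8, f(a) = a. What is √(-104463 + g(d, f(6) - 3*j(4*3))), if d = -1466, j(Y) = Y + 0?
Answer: I*√106169 ≈ 325.84*I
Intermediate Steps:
j(Y) = Y
g(t, p) = t + 8*p
√(-104463 + g(d, f(6) - 3*j(4*3))) = √(-104463 + (-1466 + 8*(6 - 12*3))) = √(-104463 + (-1466 + 8*(6 - 3*12))) = √(-104463 + (-1466 + 8*(6 - 36))) = √(-104463 + (-1466 + 8*(-30))) = √(-104463 + (-1466 - 240)) = √(-104463 - 1706) = √(-106169) = I*√106169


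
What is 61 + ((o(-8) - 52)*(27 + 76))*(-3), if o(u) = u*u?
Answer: -3647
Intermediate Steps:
o(u) = u**2
61 + ((o(-8) - 52)*(27 + 76))*(-3) = 61 + (((-8)**2 - 52)*(27 + 76))*(-3) = 61 + ((64 - 52)*103)*(-3) = 61 + (12*103)*(-3) = 61 + 1236*(-3) = 61 - 3708 = -3647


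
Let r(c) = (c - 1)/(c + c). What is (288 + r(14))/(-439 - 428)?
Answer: -8077/24276 ≈ -0.33272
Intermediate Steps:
r(c) = (-1 + c)/(2*c) (r(c) = (-1 + c)/((2*c)) = (-1 + c)*(1/(2*c)) = (-1 + c)/(2*c))
(288 + r(14))/(-439 - 428) = (288 + (1/2)*(-1 + 14)/14)/(-439 - 428) = (288 + (1/2)*(1/14)*13)/(-867) = (288 + 13/28)*(-1/867) = (8077/28)*(-1/867) = -8077/24276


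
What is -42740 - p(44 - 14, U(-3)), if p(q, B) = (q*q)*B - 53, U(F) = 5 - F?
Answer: -49887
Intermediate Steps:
p(q, B) = -53 + B*q**2 (p(q, B) = q**2*B - 53 = B*q**2 - 53 = -53 + B*q**2)
-42740 - p(44 - 14, U(-3)) = -42740 - (-53 + (5 - 1*(-3))*(44 - 14)**2) = -42740 - (-53 + (5 + 3)*30**2) = -42740 - (-53 + 8*900) = -42740 - (-53 + 7200) = -42740 - 1*7147 = -42740 - 7147 = -49887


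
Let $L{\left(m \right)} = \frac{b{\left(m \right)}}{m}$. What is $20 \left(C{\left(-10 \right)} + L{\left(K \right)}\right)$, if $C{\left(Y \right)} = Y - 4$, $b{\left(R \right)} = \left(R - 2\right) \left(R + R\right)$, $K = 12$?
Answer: $120$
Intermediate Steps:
$b{\left(R \right)} = 2 R \left(-2 + R\right)$ ($b{\left(R \right)} = \left(R - 2\right) 2 R = \left(-2 + R\right) 2 R = 2 R \left(-2 + R\right)$)
$C{\left(Y \right)} = -4 + Y$ ($C{\left(Y \right)} = Y - 4 = -4 + Y$)
$L{\left(m \right)} = -4 + 2 m$ ($L{\left(m \right)} = \frac{2 m \left(-2 + m\right)}{m} = -4 + 2 m$)
$20 \left(C{\left(-10 \right)} + L{\left(K \right)}\right) = 20 \left(\left(-4 - 10\right) + \left(-4 + 2 \cdot 12\right)\right) = 20 \left(-14 + \left(-4 + 24\right)\right) = 20 \left(-14 + 20\right) = 20 \cdot 6 = 120$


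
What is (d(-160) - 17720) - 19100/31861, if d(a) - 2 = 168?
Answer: -559179650/31861 ≈ -17551.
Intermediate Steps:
d(a) = 170 (d(a) = 2 + 168 = 170)
(d(-160) - 17720) - 19100/31861 = (170 - 17720) - 19100/31861 = -17550 - 19100*1/31861 = -17550 - 19100/31861 = -559179650/31861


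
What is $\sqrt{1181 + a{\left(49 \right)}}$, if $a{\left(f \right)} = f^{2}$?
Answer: $3 \sqrt{398} \approx 59.85$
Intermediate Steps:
$\sqrt{1181 + a{\left(49 \right)}} = \sqrt{1181 + 49^{2}} = \sqrt{1181 + 2401} = \sqrt{3582} = 3 \sqrt{398}$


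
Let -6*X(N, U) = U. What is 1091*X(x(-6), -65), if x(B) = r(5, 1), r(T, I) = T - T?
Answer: 70915/6 ≈ 11819.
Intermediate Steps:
r(T, I) = 0
x(B) = 0
X(N, U) = -U/6
1091*X(x(-6), -65) = 1091*(-⅙*(-65)) = 1091*(65/6) = 70915/6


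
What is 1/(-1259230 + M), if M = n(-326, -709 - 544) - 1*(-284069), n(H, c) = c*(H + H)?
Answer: -1/158205 ≈ -6.3209e-6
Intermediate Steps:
n(H, c) = 2*H*c (n(H, c) = c*(2*H) = 2*H*c)
M = 1101025 (M = 2*(-326)*(-709 - 544) - 1*(-284069) = 2*(-326)*(-1253) + 284069 = 816956 + 284069 = 1101025)
1/(-1259230 + M) = 1/(-1259230 + 1101025) = 1/(-158205) = -1/158205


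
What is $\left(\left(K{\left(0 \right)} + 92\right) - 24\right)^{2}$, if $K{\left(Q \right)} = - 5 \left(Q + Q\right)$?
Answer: $4624$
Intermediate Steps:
$K{\left(Q \right)} = - 10 Q$ ($K{\left(Q \right)} = - 5 \cdot 2 Q = - 10 Q$)
$\left(\left(K{\left(0 \right)} + 92\right) - 24\right)^{2} = \left(\left(\left(-10\right) 0 + 92\right) - 24\right)^{2} = \left(\left(0 + 92\right) - 24\right)^{2} = \left(92 - 24\right)^{2} = 68^{2} = 4624$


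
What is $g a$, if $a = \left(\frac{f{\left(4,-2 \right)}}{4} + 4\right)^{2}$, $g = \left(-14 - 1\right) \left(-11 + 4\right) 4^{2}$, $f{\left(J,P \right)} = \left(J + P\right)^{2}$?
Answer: $42000$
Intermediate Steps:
$g = 1680$ ($g = \left(-15\right) \left(-7\right) 16 = 105 \cdot 16 = 1680$)
$a = 25$ ($a = \left(\frac{\left(4 - 2\right)^{2}}{4} + 4\right)^{2} = \left(2^{2} \cdot \frac{1}{4} + 4\right)^{2} = \left(4 \cdot \frac{1}{4} + 4\right)^{2} = \left(1 + 4\right)^{2} = 5^{2} = 25$)
$g a = 1680 \cdot 25 = 42000$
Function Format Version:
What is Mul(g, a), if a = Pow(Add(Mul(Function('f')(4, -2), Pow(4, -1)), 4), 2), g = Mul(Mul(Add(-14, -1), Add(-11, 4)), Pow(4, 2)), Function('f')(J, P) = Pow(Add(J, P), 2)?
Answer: 42000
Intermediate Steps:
g = 1680 (g = Mul(Mul(-15, -7), 16) = Mul(105, 16) = 1680)
a = 25 (a = Pow(Add(Mul(Pow(Add(4, -2), 2), Pow(4, -1)), 4), 2) = Pow(Add(Mul(Pow(2, 2), Rational(1, 4)), 4), 2) = Pow(Add(Mul(4, Rational(1, 4)), 4), 2) = Pow(Add(1, 4), 2) = Pow(5, 2) = 25)
Mul(g, a) = Mul(1680, 25) = 42000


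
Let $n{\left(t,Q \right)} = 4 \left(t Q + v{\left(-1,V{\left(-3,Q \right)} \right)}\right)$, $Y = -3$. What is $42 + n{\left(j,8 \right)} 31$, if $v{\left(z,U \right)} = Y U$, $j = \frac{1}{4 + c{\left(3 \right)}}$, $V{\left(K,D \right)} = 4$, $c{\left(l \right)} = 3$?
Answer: $- \frac{9130}{7} \approx -1304.3$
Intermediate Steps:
$j = \frac{1}{7}$ ($j = \frac{1}{4 + 3} = \frac{1}{7} \approx 0.14286$)
$v{\left(z,U \right)} = - 3 U$
$n{\left(t,Q \right)} = -48 + 4 Q t$ ($n{\left(t,Q \right)} = 4 \left(t Q - 12\right) = 4 \left(Q t - 12\right) = 4 \left(-12 + Q t\right) = -48 + 4 Q t$)
$42 + n{\left(j,8 \right)} 31 = 42 + \left(-48 + 4 \cdot 8 \cdot \frac{1}{7}\right) 31 = 42 + \left(-48 + \frac{32}{7}\right) 31 = 42 - \frac{9424}{7} = - \frac{9130}{7}$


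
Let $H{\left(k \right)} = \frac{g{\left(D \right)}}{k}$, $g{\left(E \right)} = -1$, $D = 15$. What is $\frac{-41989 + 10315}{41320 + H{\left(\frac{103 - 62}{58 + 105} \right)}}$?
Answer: $- \frac{1298634}{1693957} \approx -0.76663$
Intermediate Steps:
$H{\left(k \right)} = - \frac{1}{k}$
$\frac{-41989 + 10315}{41320 + H{\left(\frac{103 - 62}{58 + 105} \right)}} = \frac{-41989 + 10315}{41320 - \frac{1}{\left(103 - 62\right) \frac{1}{58 + 105}}} = - \frac{31674}{41320 - \frac{1}{41 \cdot \frac{1}{163}}} = - \frac{31674}{41320 - \frac{1}{\frac{41}{163}}} = - \frac{31674}{41320 - \frac{163}{41}} = - \frac{31674}{\frac{1693957}{41}} = \left(-31674\right) \frac{41}{1693957} = - \frac{1298634}{1693957}$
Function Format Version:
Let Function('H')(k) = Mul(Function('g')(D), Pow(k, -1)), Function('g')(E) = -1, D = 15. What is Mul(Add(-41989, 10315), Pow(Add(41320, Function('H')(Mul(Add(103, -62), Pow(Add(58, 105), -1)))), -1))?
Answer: Rational(-1298634, 1693957) ≈ -0.76663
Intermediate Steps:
Function('H')(k) = Mul(-1, Pow(k, -1))
Mul(Add(-41989, 10315), Pow(Add(41320, Function('H')(Mul(Add(103, -62), Pow(Add(58, 105), -1)))), -1)) = Mul(Add(-41989, 10315), Pow(Add(41320, Mul(-1, Pow(Mul(Add(103, -62), Pow(Add(58, 105), -1)), -1))), -1)) = Mul(-31674, Pow(Add(41320, Mul(-1, Pow(Mul(41, Pow(163, -1)), -1))), -1)) = Mul(-31674, Pow(Add(41320, Mul(-1, Pow(Mul(41, Rational(1, 163)), -1))), -1)) = Mul(-31674, Pow(Add(41320, Mul(-1, Pow(Rational(41, 163), -1))), -1)) = Mul(-31674, Pow(Add(41320, Mul(-1, Rational(163, 41))), -1)) = Mul(-31674, Pow(Add(41320, Rational(-163, 41)), -1)) = Mul(-31674, Pow(Rational(1693957, 41), -1)) = Mul(-31674, Rational(41, 1693957)) = Rational(-1298634, 1693957)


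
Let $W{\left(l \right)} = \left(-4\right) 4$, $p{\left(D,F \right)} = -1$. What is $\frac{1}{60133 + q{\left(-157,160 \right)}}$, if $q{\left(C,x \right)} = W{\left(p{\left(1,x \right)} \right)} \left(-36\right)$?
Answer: $\frac{1}{60709} \approx 1.6472 \cdot 10^{-5}$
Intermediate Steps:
$W{\left(l \right)} = -16$
$q{\left(C,x \right)} = 576$ ($q{\left(C,x \right)} = \left(-16\right) \left(-36\right) = 576$)
$\frac{1}{60133 + q{\left(-157,160 \right)}} = \frac{1}{60133 + 576} = \frac{1}{60709}$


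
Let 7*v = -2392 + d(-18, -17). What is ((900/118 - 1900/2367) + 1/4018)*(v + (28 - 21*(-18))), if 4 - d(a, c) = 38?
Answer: 796534867024/1963940139 ≈ 405.58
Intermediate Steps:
d(a, c) = -34 (d(a, c) = 4 - 1*38 = 4 - 38 = -34)
v = -2426/7 (v = (-2392 - 34)/7 = (⅐)*(-2426) = -2426/7 ≈ -346.57)
((900/118 - 1900/2367) + 1/4018)*(v + (28 - 21*(-18))) = ((900/118 - 1900/2367) + 1/4018)*(-2426/7 + (28 - 21*(-18))) = ((900*(1/118) - 1900*1/2367) + 1/4018)*(-2426/7 + (28 + 378)) = ((450/59 - 1900/2367) + 1/4018)*(-2426/7 + 406) = (953050/139653 + 1/4018)*(416/7) = (3829494553/561125754)*(416/7) = 796534867024/1963940139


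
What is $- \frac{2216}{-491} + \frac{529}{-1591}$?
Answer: $\frac{3265917}{781181} \approx 4.1807$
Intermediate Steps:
$- \frac{2216}{-491} + \frac{529}{-1591} = \left(-2216\right) \left(- \frac{1}{491}\right) + 529 \left(- \frac{1}{1591}\right) = \frac{2216}{491} - \frac{529}{1591} = \frac{3265917}{781181}$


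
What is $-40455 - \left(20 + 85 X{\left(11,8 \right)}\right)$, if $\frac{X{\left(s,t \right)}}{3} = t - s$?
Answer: $-39710$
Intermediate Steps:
$X{\left(s,t \right)} = - 3 s + 3 t$ ($X{\left(s,t \right)} = 3 \left(t - s\right) = - 3 s + 3 t$)
$-40455 - \left(20 + 85 X{\left(11,8 \right)}\right) = -40455 - \left(20 + 85 \left(\left(-3\right) 11 + 3 \cdot 8\right)\right) = -40455 - \left(20 + 85 \left(-33 + 24\right)\right) = -40455 - -745 = -40455 + \left(-20 + 765\right) = -40455 + 745 = -39710$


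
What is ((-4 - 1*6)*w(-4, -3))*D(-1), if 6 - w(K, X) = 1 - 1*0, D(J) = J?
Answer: 50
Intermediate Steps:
w(K, X) = 5 (w(K, X) = 6 - (1 - 1*0) = 6 - (1 + 0) = 6 - 1*1 = 6 - 1 = 5)
((-4 - 1*6)*w(-4, -3))*D(-1) = ((-4 - 1*6)*5)*(-1) = ((-4 - 6)*5)*(-1) = -10*5*(-1) = -50*(-1) = 50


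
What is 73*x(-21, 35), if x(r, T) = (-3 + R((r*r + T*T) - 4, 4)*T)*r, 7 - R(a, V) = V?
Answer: -156366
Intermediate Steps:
R(a, V) = 7 - V
x(r, T) = r*(-3 + 3*T) (x(r, T) = (-3 + (7 - 1*4)*T)*r = (-3 + (7 - 4)*T)*r = (-3 + 3*T)*r = r*(-3 + 3*T))
73*x(-21, 35) = 73*(3*(-21)*(-1 + 35)) = 73*(3*(-21)*34) = 73*(-2142) = -156366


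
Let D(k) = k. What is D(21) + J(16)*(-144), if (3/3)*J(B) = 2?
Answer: -267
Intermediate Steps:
J(B) = 2
D(21) + J(16)*(-144) = 21 + 2*(-144) = 21 - 288 = -267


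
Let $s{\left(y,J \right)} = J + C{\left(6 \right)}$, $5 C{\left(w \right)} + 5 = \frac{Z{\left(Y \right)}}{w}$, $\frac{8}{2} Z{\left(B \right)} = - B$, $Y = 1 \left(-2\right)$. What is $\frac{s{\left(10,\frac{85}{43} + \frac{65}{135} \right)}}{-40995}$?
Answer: $- \frac{34247}{951903900} \approx -3.5977 \cdot 10^{-5}$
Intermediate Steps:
$Y = -2$
$Z{\left(B \right)} = - \frac{B}{4}$ ($Z{\left(B \right)} = \frac{\left(-1\right) B}{4} = - \frac{B}{4}$)
$C{\left(w \right)} = -1 + \frac{1}{10 w}$ ($C{\left(w \right)} = -1 + \frac{\left(- \frac{1}{4}\right) \left(-2\right) \frac{1}{w}}{5} = -1 + \frac{\frac{1}{2} \frac{1}{w}}{5} = -1 + \frac{1}{10 w}$)
$s{\left(y,J \right)} = - \frac{59}{60} + J$ ($s{\left(y,J \right)} = J + \frac{\frac{1}{10} - 6}{6} = J + \frac{1}{6} \left(- \frac{59}{10}\right) = J - \frac{59}{60} = - \frac{59}{60} + J$)
$\frac{s{\left(10,\frac{85}{43} + \frac{65}{135} \right)}}{-40995} = \frac{- \frac{59}{60} + \left(\frac{85}{43} + \frac{65}{135}\right)}{-40995} = \left(- \frac{59}{60} + \left(85 \cdot \frac{1}{43} + 65 \cdot \frac{1}{135}\right)\right) \left(- \frac{1}{40995}\right) = \left(- \frac{59}{60} + \left(\frac{85}{43} + \frac{13}{27}\right)\right) \left(- \frac{1}{40995}\right) = \left(- \frac{59}{60} + \frac{2854}{1161}\right) \left(- \frac{1}{40995}\right) = \frac{34247}{23220} \left(- \frac{1}{40995}\right) = - \frac{34247}{951903900}$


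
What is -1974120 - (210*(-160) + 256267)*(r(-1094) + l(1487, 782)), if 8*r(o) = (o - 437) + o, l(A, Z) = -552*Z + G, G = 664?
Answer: 768324523915/8 ≈ 9.6041e+10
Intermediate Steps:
l(A, Z) = 664 - 552*Z (l(A, Z) = -552*Z + 664 = 664 - 552*Z)
r(o) = -437/8 + o/4 (r(o) = ((o - 437) + o)/8 = ((-437 + o) + o)/8 = (-437 + 2*o)/8 = -437/8 + o/4)
-1974120 - (210*(-160) + 256267)*(r(-1094) + l(1487, 782)) = -1974120 - (210*(-160) + 256267)*((-437/8 + (¼)*(-1094)) + (664 - 552*782)) = -1974120 - (-33600 + 256267)*((-437/8 - 547/2) + (664 - 431664)) = -1974120 - 222667*(-2625/8 - 431000) = -1974120 - 222667*(-3450625)/8 = -1974120 - 1*(-768340316875/8) = -1974120 + 768340316875/8 = 768324523915/8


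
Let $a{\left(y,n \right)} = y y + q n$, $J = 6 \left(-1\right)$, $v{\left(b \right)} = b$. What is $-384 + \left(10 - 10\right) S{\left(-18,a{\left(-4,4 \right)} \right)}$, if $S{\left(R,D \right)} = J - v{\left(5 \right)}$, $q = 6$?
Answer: $-384$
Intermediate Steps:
$J = -6$
$a{\left(y,n \right)} = y^{2} + 6 n$ ($a{\left(y,n \right)} = y y + 6 n = y^{2} + 6 n$)
$S{\left(R,D \right)} = -11$ ($S{\left(R,D \right)} = -6 - 5 = -11$)
$-384 + \left(10 - 10\right) S{\left(-18,a{\left(-4,4 \right)} \right)} = -384 + \left(10 - 10\right) \left(-11\right) = -384 + 0 \left(-11\right) = -384 + 0 = -384$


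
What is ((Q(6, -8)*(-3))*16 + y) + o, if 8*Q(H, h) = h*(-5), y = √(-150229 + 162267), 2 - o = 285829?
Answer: -286067 + √12038 ≈ -2.8596e+5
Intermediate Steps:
o = -285827 (o = 2 - 1*285829 = 2 - 285829 = -285827)
y = √12038 ≈ 109.72
Q(H, h) = -5*h/8 (Q(H, h) = (h*(-5))/8 = (-5*h)/8 = -5*h/8)
((Q(6, -8)*(-3))*16 + y) + o = ((-5/8*(-8)*(-3))*16 + √12038) - 285827 = ((5*(-3))*16 + √12038) - 285827 = (-15*16 + √12038) - 285827 = (-240 + √12038) - 285827 = -286067 + √12038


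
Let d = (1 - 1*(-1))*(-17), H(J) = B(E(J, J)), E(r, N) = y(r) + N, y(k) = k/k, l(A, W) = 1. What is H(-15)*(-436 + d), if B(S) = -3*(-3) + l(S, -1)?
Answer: -4700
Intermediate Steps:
y(k) = 1
E(r, N) = 1 + N
B(S) = 10 (B(S) = -3*(-3) + 1 = 9 + 1 = 10)
H(J) = 10
d = -34 (d = (1 + 1)*(-17) = 2*(-17) = -34)
H(-15)*(-436 + d) = 10*(-436 - 34) = 10*(-470) = -4700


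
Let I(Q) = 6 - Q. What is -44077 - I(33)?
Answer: -44050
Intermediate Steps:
-44077 - I(33) = -44077 - (6 - 1*33) = -44077 - (6 - 33) = -44077 - 1*(-27) = -44077 + 27 = -44050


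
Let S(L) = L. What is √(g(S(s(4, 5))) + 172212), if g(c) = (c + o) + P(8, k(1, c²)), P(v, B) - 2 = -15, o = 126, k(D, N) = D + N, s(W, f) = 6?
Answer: √172331 ≈ 415.13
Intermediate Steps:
P(v, B) = -13 (P(v, B) = 2 - 15 = -13)
g(c) = 113 + c (g(c) = (c + 126) - 13 = (126 + c) - 13 = 113 + c)
√(g(S(s(4, 5))) + 172212) = √((113 + 6) + 172212) = √(119 + 172212) = √172331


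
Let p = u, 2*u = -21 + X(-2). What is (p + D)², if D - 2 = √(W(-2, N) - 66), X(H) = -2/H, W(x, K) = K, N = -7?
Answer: (-8 + I*√73)² ≈ -9.0 - 136.7*I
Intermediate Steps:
D = 2 + I*√73 (D = 2 + √(-7 - 66) = 2 + √(-73) = 2 + I*√73 ≈ 2.0 + 8.544*I)
u = -10 (u = (-21 - 2/(-2))/2 = (-21 - 2*(-½))/2 = (-21 + 1)/2 = (½)*(-20) = -10)
p = -10
(p + D)² = (-10 + (2 + I*√73))² = (-8 + I*√73)²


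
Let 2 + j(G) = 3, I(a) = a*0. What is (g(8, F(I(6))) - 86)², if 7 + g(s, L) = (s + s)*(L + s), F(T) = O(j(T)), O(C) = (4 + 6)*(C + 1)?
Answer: 126025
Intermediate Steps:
I(a) = 0
j(G) = 1 (j(G) = -2 + 3 = 1)
O(C) = 10 + 10*C (O(C) = 10*(1 + C) = 10 + 10*C)
F(T) = 20 (F(T) = 10 + 10*1 = 10 + 10 = 20)
g(s, L) = -7 + 2*s*(L + s) (g(s, L) = -7 + (s + s)*(L + s) = -7 + (2*s)*(L + s) = -7 + 2*s*(L + s))
(g(8, F(I(6))) - 86)² = ((-7 + 2*8² + 2*20*8) - 86)² = ((-7 + 2*64 + 320) - 86)² = ((-7 + 128 + 320) - 86)² = (441 - 86)² = 355² = 126025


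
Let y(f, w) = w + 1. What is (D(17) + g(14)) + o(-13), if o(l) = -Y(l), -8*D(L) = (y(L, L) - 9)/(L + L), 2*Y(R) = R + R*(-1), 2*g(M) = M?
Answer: 1895/272 ≈ 6.9669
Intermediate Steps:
g(M) = M/2
y(f, w) = 1 + w
Y(R) = 0 (Y(R) = (R + R*(-1))/2 = (R - R)/2 = (½)*0 = 0)
D(L) = -(-8 + L)/(16*L) (D(L) = -((1 + L) - 9)/(8*(L + L)) = -(-8 + L)/(8*(2*L)) = -(-8 + L)*1/(2*L)/8 = -(-8 + L)/(16*L))
o(l) = 0 (o(l) = -1*0 = 0)
(D(17) + g(14)) + o(-13) = ((1/16)*(8 - 1*17)/17 + (½)*14) + 0 = ((1/16)*(1/17)*(8 - 17) + 7) + 0 = ((1/16)*(1/17)*(-9) + 7) + 0 = (-9/272 + 7) + 0 = 1895/272 + 0 = 1895/272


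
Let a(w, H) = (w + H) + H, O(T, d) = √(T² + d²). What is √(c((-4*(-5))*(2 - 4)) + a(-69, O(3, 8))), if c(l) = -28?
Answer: √(-97 + 2*√73) ≈ 8.9393*I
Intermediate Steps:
a(w, H) = w + 2*H (a(w, H) = (H + w) + H = w + 2*H)
√(c((-4*(-5))*(2 - 4)) + a(-69, O(3, 8))) = √(-28 + (-69 + 2*√(3² + 8²))) = √(-28 + (-69 + 2*√(9 + 64))) = √(-28 + (-69 + 2*√73)) = √(-97 + 2*√73)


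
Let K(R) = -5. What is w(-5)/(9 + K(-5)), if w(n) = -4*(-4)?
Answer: 4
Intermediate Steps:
w(n) = 16
w(-5)/(9 + K(-5)) = 16/(9 - 5) = 16/4 = (¼)*16 = 4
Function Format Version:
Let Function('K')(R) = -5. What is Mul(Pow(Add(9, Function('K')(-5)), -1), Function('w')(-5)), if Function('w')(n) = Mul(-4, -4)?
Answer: 4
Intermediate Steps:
Function('w')(n) = 16
Mul(Pow(Add(9, Function('K')(-5)), -1), Function('w')(-5)) = Mul(Pow(Add(9, -5), -1), 16) = Mul(Pow(4, -1), 16) = Mul(Rational(1, 4), 16) = 4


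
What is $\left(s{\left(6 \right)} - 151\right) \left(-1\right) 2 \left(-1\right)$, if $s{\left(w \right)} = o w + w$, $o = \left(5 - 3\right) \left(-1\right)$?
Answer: $-314$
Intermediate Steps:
$o = -2$ ($o = 2 \left(-1\right) = -2$)
$s{\left(w \right)} = - w$ ($s{\left(w \right)} = - 2 w + w = - w$)
$\left(s{\left(6 \right)} - 151\right) \left(-1\right) 2 \left(-1\right) = \left(\left(-1\right) 6 - 151\right) \left(-1\right) 2 \left(-1\right) = \left(-6 - 151\right) \left(\left(-2\right) \left(-1\right)\right) = \left(-157\right) 2 = -314$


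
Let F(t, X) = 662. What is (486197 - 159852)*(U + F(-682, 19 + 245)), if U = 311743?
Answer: 101951809725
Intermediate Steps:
(486197 - 159852)*(U + F(-682, 19 + 245)) = (486197 - 159852)*(311743 + 662) = 326345*312405 = 101951809725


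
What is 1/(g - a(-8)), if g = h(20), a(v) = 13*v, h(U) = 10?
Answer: 1/114 ≈ 0.0087719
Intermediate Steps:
g = 10
1/(g - a(-8)) = 1/(10 - 13*(-8)) = 1/(10 - 1*(-104)) = 1/(10 + 104) = 1/114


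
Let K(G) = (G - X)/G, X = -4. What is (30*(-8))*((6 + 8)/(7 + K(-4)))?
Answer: -480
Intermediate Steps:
K(G) = (4 + G)/G (K(G) = (G - 1*(-4))/G = (G + 4)/G = (4 + G)/G)
(30*(-8))*((6 + 8)/(7 + K(-4))) = (30*(-8))*((6 + 8)/(7 + (4 - 4)/(-4))) = -3360/(7 - ¼*0) = -3360/(7 + 0) = -3360/7 = -240*2 = -480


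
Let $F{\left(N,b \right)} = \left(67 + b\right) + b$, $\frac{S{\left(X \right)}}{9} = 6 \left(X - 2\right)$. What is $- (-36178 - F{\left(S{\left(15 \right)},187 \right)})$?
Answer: $36619$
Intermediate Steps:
$S{\left(X \right)} = -108 + 54 X$ ($S{\left(X \right)} = 9 \cdot 6 \left(X - 2\right) = 9 \cdot 6 \left(-2 + X\right) = 9 \left(-12 + 6 X\right) = -108 + 54 X$)
$F{\left(N,b \right)} = 67 + 2 b$
$- (-36178 - F{\left(S{\left(15 \right)},187 \right)}) = - (-36178 - \left(67 + 2 \cdot 187\right)) = - (-36178 - \left(67 + 374\right)) = - (-36178 - 441) = \left(-1\right) \left(-36619\right) = 36619$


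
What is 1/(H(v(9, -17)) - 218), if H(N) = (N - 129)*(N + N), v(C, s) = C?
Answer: -1/2378 ≈ -0.00042052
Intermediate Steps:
H(N) = 2*N*(-129 + N) (H(N) = (-129 + N)*(2*N) = 2*N*(-129 + N))
1/(H(v(9, -17)) - 218) = 1/(2*9*(-129 + 9) - 218) = 1/(2*9*(-120) - 218) = 1/(-2160 - 218) = 1/(-2378) = -1/2378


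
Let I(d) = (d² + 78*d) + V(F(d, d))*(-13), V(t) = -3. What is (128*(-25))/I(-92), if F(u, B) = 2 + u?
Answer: -3200/1327 ≈ -2.4115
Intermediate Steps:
I(d) = 39 + d² + 78*d (I(d) = (d² + 78*d) - 3*(-13) = (d² + 78*d) + 39 = 39 + d² + 78*d)
(128*(-25))/I(-92) = (128*(-25))/(39 + (-92)² + 78*(-92)) = -3200/(39 + 8464 - 7176) = -3200/1327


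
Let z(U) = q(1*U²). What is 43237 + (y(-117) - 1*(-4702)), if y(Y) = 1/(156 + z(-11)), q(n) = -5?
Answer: 7238790/151 ≈ 47939.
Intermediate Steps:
z(U) = -5
y(Y) = 1/151 (y(Y) = 1/(156 - 5) = 1/151)
43237 + (y(-117) - 1*(-4702)) = 43237 + (1/151 - 1*(-4702)) = 43237 + (1/151 + 4702) = 43237 + 710003/151 = 7238790/151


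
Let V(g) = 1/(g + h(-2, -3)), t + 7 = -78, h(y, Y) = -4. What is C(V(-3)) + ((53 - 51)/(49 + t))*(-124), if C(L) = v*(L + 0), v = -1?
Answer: 443/63 ≈ 7.0317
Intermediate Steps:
t = -85 (t = -7 - 78 = -85)
V(g) = 1/(-4 + g) (V(g) = 1/(g - 4) = 1/(-4 + g))
C(L) = -L (C(L) = -(L + 0) = -L)
C(V(-3)) + ((53 - 51)/(49 + t))*(-124) = -1/(-4 - 3) + ((53 - 51)/(49 - 85))*(-124) = -1/(-7) + (2/(-36))*(-124) = -1*(-⅐) + (2*(-1/36))*(-124) = ⅐ - 1/18*(-124) = ⅐ + 62/9 = 443/63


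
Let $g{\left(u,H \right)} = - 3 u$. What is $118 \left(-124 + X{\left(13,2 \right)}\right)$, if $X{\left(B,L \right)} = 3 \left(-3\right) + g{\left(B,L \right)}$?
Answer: $-20296$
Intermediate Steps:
$X{\left(B,L \right)} = -9 - 3 B$ ($X{\left(B,L \right)} = 3 \left(-3\right) - 3 B = -9 - 3 B$)
$118 \left(-124 + X{\left(13,2 \right)}\right) = 118 \left(-124 - 48\right) = 118 \left(-172\right) = -20296$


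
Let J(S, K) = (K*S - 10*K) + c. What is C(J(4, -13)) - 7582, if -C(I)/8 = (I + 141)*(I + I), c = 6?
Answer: -309982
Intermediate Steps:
J(S, K) = 6 - 10*K + K*S (J(S, K) = (K*S - 10*K) + 6 = (-10*K + K*S) + 6 = 6 - 10*K + K*S)
C(I) = -16*I*(141 + I) (C(I) = -8*(I + 141)*(I + I) = -8*(141 + I)*2*I = -16*I*(141 + I))
C(J(4, -13)) - 7582 = -16*(6 - 10*(-13) - 13*4)*(141 + (6 - 10*(-13) - 13*4)) - 7582 = -16*(6 + 130 - 52)*(141 + (6 + 130 - 52)) - 7582 = -16*84*(141 + 84) - 7582 = -16*84*225 - 7582 = -302400 - 7582 = -309982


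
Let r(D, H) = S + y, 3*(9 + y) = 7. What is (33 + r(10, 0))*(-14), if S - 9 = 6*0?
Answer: -1484/3 ≈ -494.67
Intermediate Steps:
y = -20/3 (y = -9 + (1/3)*7 = -9 + 7/3 = -20/3 ≈ -6.6667)
S = 9 (S = 9 + 6*0 = 9 + 0 = 9)
r(D, H) = 7/3 (r(D, H) = 9 - 20/3 = 7/3)
(33 + r(10, 0))*(-14) = (33 + 7/3)*(-14) = (106/3)*(-14) = -1484/3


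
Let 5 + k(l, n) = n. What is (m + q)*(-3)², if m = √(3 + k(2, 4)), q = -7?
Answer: -63 + 9*√2 ≈ -50.272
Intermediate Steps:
k(l, n) = -5 + n
m = √2 (m = √(3 + (-5 + 4)) = √(3 - 1) = √2 ≈ 1.4142)
(m + q)*(-3)² = (√2 - 7)*(-3)² = (-7 + √2)*9 = -63 + 9*√2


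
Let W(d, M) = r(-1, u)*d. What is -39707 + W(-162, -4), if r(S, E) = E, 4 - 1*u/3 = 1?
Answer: -41165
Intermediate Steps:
u = 9 (u = 12 - 3*1 = 12 - 3 = 9)
W(d, M) = 9*d
-39707 + W(-162, -4) = -39707 + 9*(-162) = -39707 - 1458 = -41165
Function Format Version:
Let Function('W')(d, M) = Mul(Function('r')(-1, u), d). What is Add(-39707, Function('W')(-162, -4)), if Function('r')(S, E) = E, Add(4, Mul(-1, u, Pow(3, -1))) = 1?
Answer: -41165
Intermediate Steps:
u = 9 (u = Add(12, Mul(-3, 1)) = Add(12, -3) = 9)
Function('W')(d, M) = Mul(9, d)
Add(-39707, Function('W')(-162, -4)) = Add(-39707, Mul(9, -162)) = Add(-39707, -1458) = -41165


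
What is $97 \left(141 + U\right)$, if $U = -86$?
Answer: $5335$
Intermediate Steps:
$97 \left(141 + U\right) = 97 \left(141 - 86\right) = 97 \cdot 55 = 5335$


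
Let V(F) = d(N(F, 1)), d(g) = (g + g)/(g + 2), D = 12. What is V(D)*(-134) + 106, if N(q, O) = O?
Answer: 50/3 ≈ 16.667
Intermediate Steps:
d(g) = 2*g/(2 + g) (d(g) = (2*g)/(2 + g) = 2*g/(2 + g))
V(F) = ⅔ (V(F) = 2*1/(2 + 1) = 2*1/3 = 2*1*(⅓) = ⅔)
V(D)*(-134) + 106 = (⅔)*(-134) + 106 = -268/3 + 106 = 50/3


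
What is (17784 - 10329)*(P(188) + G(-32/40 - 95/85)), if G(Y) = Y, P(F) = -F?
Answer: -24069213/17 ≈ -1.4158e+6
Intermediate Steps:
(17784 - 10329)*(P(188) + G(-32/40 - 95/85)) = (17784 - 10329)*(-1*188 + (-32/40 - 95/85)) = 7455*(-188 + (-32*1/40 - 95*1/85)) = 7455*(-188 + (-⅘ - 19/17)) = 7455*(-188 - 163/85) = 7455*(-16143/85) = -24069213/17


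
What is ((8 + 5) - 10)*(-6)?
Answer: -18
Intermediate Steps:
((8 + 5) - 10)*(-6) = (13 - 10)*(-6) = 3*(-6) = -18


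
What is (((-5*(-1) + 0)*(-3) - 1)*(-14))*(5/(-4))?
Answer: -280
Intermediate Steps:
(((-5*(-1) + 0)*(-3) - 1)*(-14))*(5/(-4)) = (((5 + 0)*(-3) - 1)*(-14))*(5*(-¼)) = ((5*(-3) - 1)*(-14))*(-5/4) = ((-15 - 1)*(-14))*(-5/4) = -16*(-14)*(-5/4) = 224*(-5/4) = -280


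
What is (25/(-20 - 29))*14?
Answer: -50/7 ≈ -7.1429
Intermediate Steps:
(25/(-20 - 29))*14 = (25/(-49))*14 = -1/49*25*14 = -25/49*14 = -50/7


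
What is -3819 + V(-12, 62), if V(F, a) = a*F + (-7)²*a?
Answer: -1525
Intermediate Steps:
V(F, a) = 49*a + F*a (V(F, a) = F*a + 49*a = 49*a + F*a)
-3819 + V(-12, 62) = -3819 + 62*(49 - 12) = -3819 + 62*37 = -3819 + 2294 = -1525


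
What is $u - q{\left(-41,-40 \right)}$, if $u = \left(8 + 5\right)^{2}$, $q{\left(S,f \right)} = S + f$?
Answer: $250$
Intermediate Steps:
$u = 169$ ($u = 13^{2} = 169$)
$u - q{\left(-41,-40 \right)} = 169 - \left(-41 - 40\right) = 169 - -81 = 169 + 81 = 250$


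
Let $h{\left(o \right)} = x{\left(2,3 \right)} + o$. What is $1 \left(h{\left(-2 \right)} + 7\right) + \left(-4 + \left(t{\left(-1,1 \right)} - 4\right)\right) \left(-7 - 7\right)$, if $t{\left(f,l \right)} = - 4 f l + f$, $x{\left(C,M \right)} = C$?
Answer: $77$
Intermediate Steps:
$t{\left(f,l \right)} = f - 4 f l$ ($t{\left(f,l \right)} = - 4 f l + f = f - 4 f l$)
$h{\left(o \right)} = 2 + o$
$1 \left(h{\left(-2 \right)} + 7\right) + \left(-4 + \left(t{\left(-1,1 \right)} - 4\right)\right) \left(-7 - 7\right) = 1 \left(\left(2 - 2\right) + 7\right) + \left(-4 - \left(5 - 4\right)\right) \left(-7 - 7\right) = 1 \left(0 + 7\right) + \left(-4 - 1\right) \left(-14\right) = 1 \cdot 7 + \left(-4 - 1\right) \left(-14\right) = 7 + \left(-4 + \left(3 - 4\right)\right) \left(-14\right) = 7 + \left(-4 - 1\right) \left(-14\right) = 7 - -70 = 7 + 70 = 77$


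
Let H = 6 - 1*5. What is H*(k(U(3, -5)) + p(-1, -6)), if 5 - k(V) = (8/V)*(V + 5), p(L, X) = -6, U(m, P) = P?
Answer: -1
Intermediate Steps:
H = 1 (H = 6 - 5 = 1)
k(V) = 5 - 8*(5 + V)/V (k(V) = 5 - 8/V*(V + 5) = 5 - 8/V*(5 + V) = 5 - 8*(5 + V)/V)
H*(k(U(3, -5)) + p(-1, -6)) = 1*((-3 - 40/(-5)) - 6) = 1*((-3 - 40*(-⅕)) - 6) = 1*((-3 + 8) - 6) = 1*(5 - 6) = 1*(-1) = -1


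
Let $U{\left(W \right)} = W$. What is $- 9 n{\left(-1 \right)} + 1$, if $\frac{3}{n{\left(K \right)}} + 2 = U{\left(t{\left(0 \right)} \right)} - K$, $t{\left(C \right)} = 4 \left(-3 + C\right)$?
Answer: $\frac{40}{13} \approx 3.0769$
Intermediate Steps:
$t{\left(C \right)} = -12 + 4 C$
$n{\left(K \right)} = \frac{3}{-14 - K}$ ($n{\left(K \right)} = \frac{3}{-2 - \left(12 + K\right)} = \frac{3}{-14 - K}$)
$- 9 n{\left(-1 \right)} + 1 = - 9 \left(- \frac{3}{14 - 1}\right) + 1 = - 9 \left(- \frac{3}{13}\right) + 1 = - 9 \left(\left(-3\right) \frac{1}{13}\right) + 1 = \left(-9\right) \left(- \frac{3}{13}\right) + 1 = \frac{27}{13} + 1 = \frac{40}{13}$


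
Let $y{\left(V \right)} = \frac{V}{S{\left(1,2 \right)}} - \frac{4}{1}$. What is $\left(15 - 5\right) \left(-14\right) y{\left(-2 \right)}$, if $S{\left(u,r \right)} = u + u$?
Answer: $700$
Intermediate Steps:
$S{\left(u,r \right)} = 2 u$
$y{\left(V \right)} = -4 + \frac{V}{2}$ ($y{\left(V \right)} = \frac{V}{2 \cdot 1} - \frac{4}{1} = \frac{V}{2} - 4 = -4 + \frac{V}{2}$)
$\left(15 - 5\right) \left(-14\right) y{\left(-2 \right)} = \left(15 - 5\right) \left(-14\right) \left(-4 + \frac{1}{2} \left(-2\right)\right) = 10 \left(-14\right) \left(-4 - 1\right) = \left(-140\right) \left(-5\right) = 700$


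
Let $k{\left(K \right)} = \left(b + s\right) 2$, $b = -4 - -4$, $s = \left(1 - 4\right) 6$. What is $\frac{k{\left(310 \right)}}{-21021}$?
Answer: $\frac{12}{7007} \approx 0.0017126$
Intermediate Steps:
$s = -18$ ($s = \left(-3\right) 6 = -18$)
$b = 0$ ($b = -4 + 4 = 0$)
$k{\left(K \right)} = -36$ ($k{\left(K \right)} = \left(0 - 18\right) 2 = \left(-18\right) 2 = -36$)
$\frac{k{\left(310 \right)}}{-21021} = - \frac{36}{-21021} = \left(-36\right) \left(- \frac{1}{21021}\right) = \frac{12}{7007}$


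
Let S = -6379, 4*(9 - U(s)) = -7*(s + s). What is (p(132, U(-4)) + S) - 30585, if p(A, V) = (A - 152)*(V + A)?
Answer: -39504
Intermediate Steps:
U(s) = 9 + 7*s/2 (U(s) = 9 - (-7)*(s + s)/4 = 9 - (-7)*2*s/4 = 9 - (-7)*s/2 = 9 + 7*s/2)
p(A, V) = (-152 + A)*(A + V)
(p(132, U(-4)) + S) - 30585 = ((132² - 152*132 - 152*(9 + (7/2)*(-4)) + 132*(9 + (7/2)*(-4))) - 6379) - 30585 = ((17424 - 20064 - 152*(9 - 14) + 132*(9 - 14)) - 6379) - 30585 = ((17424 - 20064 - 152*(-5) + 132*(-5)) - 6379) - 30585 = ((17424 - 20064 + 760 - 660) - 6379) - 30585 = (-2540 - 6379) - 30585 = -8919 - 30585 = -39504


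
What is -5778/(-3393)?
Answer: 642/377 ≈ 1.7029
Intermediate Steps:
-5778/(-3393) = -5778*(-1)/3393 = -1*(-642/377) = 642/377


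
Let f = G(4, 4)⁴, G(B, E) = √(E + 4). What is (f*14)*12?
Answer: 10752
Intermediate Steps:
G(B, E) = √(4 + E)
f = 64 (f = (√(4 + 4))⁴ = (√8)⁴ = (2*√2)⁴ = 64)
(f*14)*12 = (64*14)*12 = 896*12 = 10752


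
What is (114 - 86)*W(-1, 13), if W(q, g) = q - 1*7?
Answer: -224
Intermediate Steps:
W(q, g) = -7 + q (W(q, g) = q - 7 = -7 + q)
(114 - 86)*W(-1, 13) = (114 - 86)*(-7 - 1) = 28*(-8) = -224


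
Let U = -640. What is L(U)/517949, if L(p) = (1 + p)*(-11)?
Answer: 7029/517949 ≈ 0.013571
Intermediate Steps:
L(p) = -11 - 11*p
L(U)/517949 = (-11 - 11*(-640))/517949 = (-11 + 7040)*(1/517949) = 7029*(1/517949) = 7029/517949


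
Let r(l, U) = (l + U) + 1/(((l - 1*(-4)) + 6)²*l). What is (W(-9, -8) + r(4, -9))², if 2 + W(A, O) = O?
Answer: 138274081/614656 ≈ 224.96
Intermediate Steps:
W(A, O) = -2 + O
r(l, U) = U + l + 1/(l*(10 + l)²) (r(l, U) = (U + l) + 1/(((l + 4) + 6)²*l) = (U + l) + 1/(((4 + l) + 6)²*l) = (U + l) + 1/((10 + l)²*l) = (U + l) + 1/(l*(10 + l)²) = U + l + 1/(l*(10 + l)²))
(W(-9, -8) + r(4, -9))² = ((-2 - 8) + (-9 + 4 + 1/(4*(10 + 4)²)))² = (-10 + (-9 + 4 + (¼)/14²))² = (-10 + (-9 + 4 + (¼)*(1/196)))² = (-10 + (-9 + 4 + 1/784))² = (-10 - 3919/784)² = (-11759/784)² = 138274081/614656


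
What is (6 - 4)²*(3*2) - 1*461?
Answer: -437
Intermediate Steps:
(6 - 4)²*(3*2) - 1*461 = 2²*6 - 461 = 4*6 - 461 = 24 - 461 = -437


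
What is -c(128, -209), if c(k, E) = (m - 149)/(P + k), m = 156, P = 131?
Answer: -1/37 ≈ -0.027027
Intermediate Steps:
c(k, E) = 7/(131 + k) (c(k, E) = (156 - 149)/(131 + k) = 7/(131 + k))
-c(128, -209) = -7/(131 + 128) = -7/259 = -1*1/37 = -1/37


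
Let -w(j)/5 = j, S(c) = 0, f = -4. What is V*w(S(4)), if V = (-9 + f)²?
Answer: 0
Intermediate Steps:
w(j) = -5*j
V = 169 (V = (-9 - 4)² = (-13)² = 169)
V*w(S(4)) = 169*(-5*0) = 169*0 = 0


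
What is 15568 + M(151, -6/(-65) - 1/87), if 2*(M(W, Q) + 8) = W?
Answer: 31271/2 ≈ 15636.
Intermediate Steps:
M(W, Q) = -8 + W/2
15568 + M(151, -6/(-65) - 1/87) = 15568 + (-8 + (½)*151) = 15568 + (-8 + 151/2) = 15568 + 135/2 = 31271/2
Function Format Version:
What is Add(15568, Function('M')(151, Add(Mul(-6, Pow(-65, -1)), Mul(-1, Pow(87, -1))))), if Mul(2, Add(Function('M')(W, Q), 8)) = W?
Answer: Rational(31271, 2) ≈ 15636.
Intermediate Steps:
Function('M')(W, Q) = Add(-8, Mul(Rational(1, 2), W))
Add(15568, Function('M')(151, Add(Mul(-6, Pow(-65, -1)), Mul(-1, Pow(87, -1))))) = Add(15568, Add(-8, Mul(Rational(1, 2), 151))) = Add(15568, Add(-8, Rational(151, 2))) = Add(15568, Rational(135, 2)) = Rational(31271, 2)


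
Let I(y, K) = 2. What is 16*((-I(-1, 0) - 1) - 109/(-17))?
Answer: 928/17 ≈ 54.588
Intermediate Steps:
16*((-I(-1, 0) - 1) - 109/(-17)) = 16*((-1*2 - 1) - 109/(-17)) = 16*((-2 - 1) - 109*(-1/17)) = 16*(-3 + 109/17) = 16*(58/17) = 928/17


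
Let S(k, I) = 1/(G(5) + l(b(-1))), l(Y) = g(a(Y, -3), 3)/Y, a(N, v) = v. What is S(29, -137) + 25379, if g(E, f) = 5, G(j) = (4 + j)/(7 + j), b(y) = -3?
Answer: 279157/11 ≈ 25378.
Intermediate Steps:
G(j) = (4 + j)/(7 + j)
l(Y) = 5/Y
S(k, I) = -12/11 (S(k, I) = 1/((4 + 5)/(7 + 5) + 5/(-3)) = 1/(9/12 + 5*(-1/3)) = 1/((1/12)*9 - 5/3) = 1/(3/4 - 5/3) = 1/(-11/12) = -12/11)
S(29, -137) + 25379 = -12/11 + 25379 = 279157/11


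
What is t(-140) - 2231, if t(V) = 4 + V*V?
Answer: 17373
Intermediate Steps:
t(V) = 4 + V²
t(-140) - 2231 = (4 + (-140)²) - 2231 = (4 + 19600) - 2231 = 19604 - 2231 = 17373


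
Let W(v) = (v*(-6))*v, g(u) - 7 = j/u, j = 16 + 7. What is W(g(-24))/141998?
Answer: -21025/13631808 ≈ -0.0015423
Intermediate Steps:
j = 23
g(u) = 7 + 23/u
W(v) = -6*v² (W(v) = (-6*v)*v = -6*v²)
W(g(-24))/141998 = -6*(7 + 23/(-24))²/141998 = -6*(7 + 23*(-1/24))²*(1/141998) = -6*(7 - 23/24)²*(1/141998) = -6*(145/24)²*(1/141998) = -6*21025/576*(1/141998) = -21025/96*1/141998 = -21025/13631808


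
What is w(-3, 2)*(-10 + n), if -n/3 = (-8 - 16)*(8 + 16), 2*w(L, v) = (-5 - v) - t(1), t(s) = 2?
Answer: -7731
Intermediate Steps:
w(L, v) = -7/2 - v/2 (w(L, v) = ((-5 - v) - 1*2)/2 = ((-5 - v) - 2)/2 = (-7 - v)/2 = -7/2 - v/2)
n = 1728 (n = -3*(-8 - 16)*(8 + 16) = -(-72)*24 = -3*(-576) = 1728)
w(-3, 2)*(-10 + n) = (-7/2 - 1/2*2)*(-10 + 1728) = (-7/2 - 1)*1718 = -9/2*1718 = -7731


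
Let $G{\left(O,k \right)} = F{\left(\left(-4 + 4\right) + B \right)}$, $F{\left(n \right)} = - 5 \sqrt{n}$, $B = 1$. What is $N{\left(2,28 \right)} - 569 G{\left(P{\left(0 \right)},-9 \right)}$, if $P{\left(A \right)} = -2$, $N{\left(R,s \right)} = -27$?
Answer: $2818$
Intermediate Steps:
$G{\left(O,k \right)} = -5$ ($G{\left(O,k \right)} = - 5 \sqrt{\left(-4 + 4\right) + 1} = - 5 \sqrt{0 + 1} = - 5 \sqrt{1} = \left(-5\right) 1 = -5$)
$N{\left(2,28 \right)} - 569 G{\left(P{\left(0 \right)},-9 \right)} = -27 - -2845 = -27 + 2845 = 2818$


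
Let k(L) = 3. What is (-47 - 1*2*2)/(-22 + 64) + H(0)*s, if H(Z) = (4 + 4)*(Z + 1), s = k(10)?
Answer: 319/14 ≈ 22.786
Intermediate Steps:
s = 3
H(Z) = 8 + 8*Z (H(Z) = 8*(1 + Z) = 8 + 8*Z)
(-47 - 1*2*2)/(-22 + 64) + H(0)*s = (-47 - 1*2*2)/(-22 + 64) + (8 + 8*0)*3 = (-47 - 2*2)/42 + (8 + 0)*3 = (-47 - 4)*(1/42) + 8*3 = -51*1/42 + 24 = -17/14 + 24 = 319/14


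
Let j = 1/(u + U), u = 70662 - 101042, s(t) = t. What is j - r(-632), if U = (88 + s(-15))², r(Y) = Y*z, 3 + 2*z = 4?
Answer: 7916115/25051 ≈ 316.00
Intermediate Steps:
z = ½ (z = -3/2 + (½)*4 = -3/2 + 2 = ½ ≈ 0.50000)
r(Y) = Y/2 (r(Y) = Y*(½) = Y/2)
u = -30380
U = 5329 (U = (88 - 15)² = 73² = 5329)
j = -1/25051 (j = 1/(-30380 + 5329) = 1/(-25051) = -1/25051 ≈ -3.9919e-5)
j - r(-632) = -1/25051 - (-632)/2 = -1/25051 - 1*(-316) = -1/25051 + 316 = 7916115/25051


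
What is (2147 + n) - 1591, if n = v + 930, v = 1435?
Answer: 2921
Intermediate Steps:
n = 2365 (n = 1435 + 930 = 2365)
(2147 + n) - 1591 = (2147 + 2365) - 1591 = 4512 - 1591 = 2921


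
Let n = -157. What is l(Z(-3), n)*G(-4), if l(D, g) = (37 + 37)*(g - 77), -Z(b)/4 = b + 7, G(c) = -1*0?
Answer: 0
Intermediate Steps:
G(c) = 0
Z(b) = -28 - 4*b (Z(b) = -4*(b + 7) = -4*(7 + b) = -28 - 4*b)
l(D, g) = -5698 + 74*g (l(D, g) = 74*(-77 + g) = -5698 + 74*g)
l(Z(-3), n)*G(-4) = (-5698 + 74*(-157))*0 = (-5698 - 11618)*0 = -17316*0 = 0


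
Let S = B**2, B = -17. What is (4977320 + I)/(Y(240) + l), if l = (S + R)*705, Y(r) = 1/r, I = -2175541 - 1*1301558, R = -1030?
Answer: -360053040/125377199 ≈ -2.8718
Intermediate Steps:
S = 289 (S = (-17)**2 = 289)
I = -3477099 (I = -2175541 - 1301558 = -3477099)
l = -522405 (l = (289 - 1030)*705 = -741*705 = -522405)
(4977320 + I)/(Y(240) + l) = (4977320 - 3477099)/(1/240 - 522405) = 1500221/(1/240 - 522405) = 1500221/(-125377199/240) = 1500221*(-240/125377199) = -360053040/125377199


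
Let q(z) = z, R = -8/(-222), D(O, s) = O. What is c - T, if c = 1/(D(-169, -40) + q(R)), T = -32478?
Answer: 609124779/18755 ≈ 32478.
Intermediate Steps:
R = 4/111 (R = -8*(-1/222) = 4/111 ≈ 0.036036)
c = -111/18755 (c = 1/(-169 + 4/111) = 1/(-18755/111) = -111/18755 ≈ -0.0059184)
c - T = -111/18755 - 1*(-32478) = -111/18755 + 32478 = 609124779/18755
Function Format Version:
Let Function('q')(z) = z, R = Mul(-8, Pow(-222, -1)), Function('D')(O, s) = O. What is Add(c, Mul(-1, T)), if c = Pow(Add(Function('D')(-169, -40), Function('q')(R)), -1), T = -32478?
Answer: Rational(609124779, 18755) ≈ 32478.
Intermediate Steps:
R = Rational(4, 111) (R = Mul(-8, Rational(-1, 222)) = Rational(4, 111) ≈ 0.036036)
c = Rational(-111, 18755) (c = Pow(Add(-169, Rational(4, 111)), -1) = Pow(Rational(-18755, 111), -1) = Rational(-111, 18755) ≈ -0.0059184)
Add(c, Mul(-1, T)) = Add(Rational(-111, 18755), Mul(-1, -32478)) = Add(Rational(-111, 18755), 32478) = Rational(609124779, 18755)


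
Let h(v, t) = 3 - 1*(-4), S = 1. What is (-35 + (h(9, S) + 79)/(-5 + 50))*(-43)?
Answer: 64027/45 ≈ 1422.8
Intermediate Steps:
h(v, t) = 7 (h(v, t) = 3 + 4 = 7)
(-35 + (h(9, S) + 79)/(-5 + 50))*(-43) = (-35 + (7 + 79)/(-5 + 50))*(-43) = (-35 + 86/45)*(-43) = -1489/45*(-43) = 64027/45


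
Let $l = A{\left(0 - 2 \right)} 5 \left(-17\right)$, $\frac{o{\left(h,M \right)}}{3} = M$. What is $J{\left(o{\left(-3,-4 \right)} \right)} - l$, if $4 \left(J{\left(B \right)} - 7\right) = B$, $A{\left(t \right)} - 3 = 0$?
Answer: $259$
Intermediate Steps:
$A{\left(t \right)} = 3$ ($A{\left(t \right)} = 3 + 0 = 3$)
$o{\left(h,M \right)} = 3 M$
$l = -255$ ($l = 3 \cdot 5 \left(-17\right) = 15 \left(-17\right) = -255$)
$J{\left(B \right)} = 7 + \frac{B}{4}$
$J{\left(o{\left(-3,-4 \right)} \right)} - l = \left(7 + \frac{3 \left(-4\right)}{4}\right) - -255 = \left(7 + \frac{1}{4} \left(-12\right)\right) + 255 = \left(7 - 3\right) + 255 = 4 + 255 = 259$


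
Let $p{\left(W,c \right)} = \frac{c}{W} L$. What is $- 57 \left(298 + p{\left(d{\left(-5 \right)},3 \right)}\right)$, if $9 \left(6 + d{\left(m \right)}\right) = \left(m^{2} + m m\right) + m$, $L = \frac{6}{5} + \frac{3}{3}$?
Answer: $- \frac{83049}{5} \approx -16610.0$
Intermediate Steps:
$L = \frac{11}{5}$ ($L = 6 \cdot \frac{1}{5} + 3 \cdot \frac{1}{3} = \frac{6}{5} + 1 = \frac{11}{5} \approx 2.2$)
$d{\left(m \right)} = -6 + \frac{m}{9} + \frac{2 m^{2}}{9}$ ($d{\left(m \right)} = -6 + \frac{\left(m^{2} + m m\right) + m}{9} = -6 + \frac{\left(m^{2} + m^{2}\right) + m}{9} = -6 + \frac{2 m^{2} + m}{9} = -6 + \frac{m + 2 m^{2}}{9} = -6 + \left(\frac{m}{9} + \frac{2 m^{2}}{9}\right) = -6 + \frac{m}{9} + \frac{2 m^{2}}{9}$)
$p{\left(W,c \right)} = \frac{11 c}{5 W}$ ($p{\left(W,c \right)} = \frac{c}{W} \frac{11}{5} = \frac{11 c}{5 W}$)
$- 57 \left(298 + p{\left(d{\left(-5 \right)},3 \right)}\right) = - 57 \left(298 + \frac{11}{5} \cdot 3 \frac{1}{-6 + \frac{1}{9} \left(-5\right) + \frac{2 \left(-5\right)^{2}}{9}}\right) = - 57 \left(298 + \frac{11}{5} \cdot 3 \frac{1}{-6 - \frac{5}{9} + \frac{2}{9} \cdot 25}\right) = - 57 \left(298 + \frac{11}{5} \cdot 3 \frac{1}{-6 - \frac{5}{9} + \frac{50}{9}}\right) = - 57 \left(298 + \frac{11}{5} \cdot 3 \frac{1}{-1}\right) = - 57 \left(298 + \frac{11}{5} \cdot 3 \left(-1\right)\right) = - 57 \left(298 - \frac{33}{5}\right) = \left(-57\right) \frac{1457}{5} = - \frac{83049}{5}$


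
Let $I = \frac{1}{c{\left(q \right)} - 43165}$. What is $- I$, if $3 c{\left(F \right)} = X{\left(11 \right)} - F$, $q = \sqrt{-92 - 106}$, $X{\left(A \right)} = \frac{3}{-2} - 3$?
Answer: $\frac{172666}{7453386977} - \frac{4 i \sqrt{22}}{7453386977} \approx 2.3166 \cdot 10^{-5} - 2.5172 \cdot 10^{-9} i$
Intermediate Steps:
$X{\left(A \right)} = - \frac{9}{2}$ ($X{\left(A \right)} = 3 \left(- \frac{1}{2}\right) - 3 = - \frac{3}{2} - 3 = - \frac{9}{2}$)
$q = 3 i \sqrt{22}$ ($q = \sqrt{-198} = 3 i \sqrt{22} \approx 14.071 i$)
$c{\left(F \right)} = - \frac{3}{2} - \frac{F}{3}$ ($c{\left(F \right)} = \frac{- \frac{9}{2} - F}{3} = - \frac{3}{2} - \frac{F}{3}$)
$I = \frac{1}{- \frac{86333}{2} - i \sqrt{22}}$ ($I = \frac{1}{\left(- \frac{3}{2} - \frac{3 i \sqrt{22}}{3}\right) - 43165} = \frac{1}{\left(- \frac{3}{2} - i \sqrt{22}\right) - 43165} = \frac{1}{- \frac{86333}{2} - i \sqrt{22}} \approx -2.3166 \cdot 10^{-5} + 2.5 \cdot 10^{-9} i$)
$- I = - (- \frac{172666}{7453386977} + \frac{4 i \sqrt{22}}{7453386977}) = \frac{172666}{7453386977} - \frac{4 i \sqrt{22}}{7453386977}$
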